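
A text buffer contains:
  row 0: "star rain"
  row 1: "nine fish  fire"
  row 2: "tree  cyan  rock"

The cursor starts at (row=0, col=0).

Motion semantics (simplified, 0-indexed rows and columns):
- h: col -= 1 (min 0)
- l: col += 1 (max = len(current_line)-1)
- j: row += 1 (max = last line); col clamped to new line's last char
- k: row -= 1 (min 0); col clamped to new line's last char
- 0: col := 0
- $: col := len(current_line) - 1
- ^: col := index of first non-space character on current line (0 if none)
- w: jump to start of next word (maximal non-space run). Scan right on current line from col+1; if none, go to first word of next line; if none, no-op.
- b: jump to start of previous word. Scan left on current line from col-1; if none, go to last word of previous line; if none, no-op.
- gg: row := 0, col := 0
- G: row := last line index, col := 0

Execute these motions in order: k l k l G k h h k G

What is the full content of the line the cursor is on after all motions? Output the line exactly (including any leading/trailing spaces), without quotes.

After 1 (k): row=0 col=0 char='s'
After 2 (l): row=0 col=1 char='t'
After 3 (k): row=0 col=1 char='t'
After 4 (l): row=0 col=2 char='a'
After 5 (G): row=2 col=0 char='t'
After 6 (k): row=1 col=0 char='n'
After 7 (h): row=1 col=0 char='n'
After 8 (h): row=1 col=0 char='n'
After 9 (k): row=0 col=0 char='s'
After 10 (G): row=2 col=0 char='t'

Answer: tree  cyan  rock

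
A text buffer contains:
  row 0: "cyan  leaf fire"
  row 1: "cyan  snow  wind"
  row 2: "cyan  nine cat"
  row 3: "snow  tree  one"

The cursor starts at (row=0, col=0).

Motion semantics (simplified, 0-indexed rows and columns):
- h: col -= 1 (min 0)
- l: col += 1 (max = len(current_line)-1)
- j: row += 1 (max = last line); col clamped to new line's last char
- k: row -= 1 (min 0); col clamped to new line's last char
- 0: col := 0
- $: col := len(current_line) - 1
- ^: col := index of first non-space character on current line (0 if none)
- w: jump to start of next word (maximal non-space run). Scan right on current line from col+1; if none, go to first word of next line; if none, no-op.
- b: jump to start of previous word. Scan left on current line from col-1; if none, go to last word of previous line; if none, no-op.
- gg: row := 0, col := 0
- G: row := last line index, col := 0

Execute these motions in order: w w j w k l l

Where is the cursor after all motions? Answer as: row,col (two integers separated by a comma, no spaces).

Answer: 0,14

Derivation:
After 1 (w): row=0 col=6 char='l'
After 2 (w): row=0 col=11 char='f'
After 3 (j): row=1 col=11 char='_'
After 4 (w): row=1 col=12 char='w'
After 5 (k): row=0 col=12 char='i'
After 6 (l): row=0 col=13 char='r'
After 7 (l): row=0 col=14 char='e'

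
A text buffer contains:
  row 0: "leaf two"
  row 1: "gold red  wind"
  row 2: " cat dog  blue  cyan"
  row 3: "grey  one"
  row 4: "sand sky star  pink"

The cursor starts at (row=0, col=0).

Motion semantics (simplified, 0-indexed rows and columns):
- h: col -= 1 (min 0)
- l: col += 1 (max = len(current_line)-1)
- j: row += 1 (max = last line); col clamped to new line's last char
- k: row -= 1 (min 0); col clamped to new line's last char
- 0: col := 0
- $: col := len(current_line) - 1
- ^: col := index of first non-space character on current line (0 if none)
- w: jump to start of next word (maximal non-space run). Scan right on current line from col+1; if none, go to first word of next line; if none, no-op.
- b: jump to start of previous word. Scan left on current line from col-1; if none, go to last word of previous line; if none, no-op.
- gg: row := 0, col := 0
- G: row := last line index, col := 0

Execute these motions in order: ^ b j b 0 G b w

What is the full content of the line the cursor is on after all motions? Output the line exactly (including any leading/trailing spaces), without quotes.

After 1 (^): row=0 col=0 char='l'
After 2 (b): row=0 col=0 char='l'
After 3 (j): row=1 col=0 char='g'
After 4 (b): row=0 col=5 char='t'
After 5 (0): row=0 col=0 char='l'
After 6 (G): row=4 col=0 char='s'
After 7 (b): row=3 col=6 char='o'
After 8 (w): row=4 col=0 char='s'

Answer: sand sky star  pink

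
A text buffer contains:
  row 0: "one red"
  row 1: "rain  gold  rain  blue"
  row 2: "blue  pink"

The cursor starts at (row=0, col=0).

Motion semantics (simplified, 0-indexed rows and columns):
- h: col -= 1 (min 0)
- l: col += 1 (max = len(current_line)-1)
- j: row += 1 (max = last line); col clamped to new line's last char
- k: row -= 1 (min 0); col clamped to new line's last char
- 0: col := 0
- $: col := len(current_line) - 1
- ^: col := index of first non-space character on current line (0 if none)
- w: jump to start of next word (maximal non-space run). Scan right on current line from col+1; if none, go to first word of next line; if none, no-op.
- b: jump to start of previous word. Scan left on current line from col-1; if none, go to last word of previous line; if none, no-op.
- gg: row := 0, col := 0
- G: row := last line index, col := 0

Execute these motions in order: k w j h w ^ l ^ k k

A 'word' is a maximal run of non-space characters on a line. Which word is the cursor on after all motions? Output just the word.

Answer: one

Derivation:
After 1 (k): row=0 col=0 char='o'
After 2 (w): row=0 col=4 char='r'
After 3 (j): row=1 col=4 char='_'
After 4 (h): row=1 col=3 char='n'
After 5 (w): row=1 col=6 char='g'
After 6 (^): row=1 col=0 char='r'
After 7 (l): row=1 col=1 char='a'
After 8 (^): row=1 col=0 char='r'
After 9 (k): row=0 col=0 char='o'
After 10 (k): row=0 col=0 char='o'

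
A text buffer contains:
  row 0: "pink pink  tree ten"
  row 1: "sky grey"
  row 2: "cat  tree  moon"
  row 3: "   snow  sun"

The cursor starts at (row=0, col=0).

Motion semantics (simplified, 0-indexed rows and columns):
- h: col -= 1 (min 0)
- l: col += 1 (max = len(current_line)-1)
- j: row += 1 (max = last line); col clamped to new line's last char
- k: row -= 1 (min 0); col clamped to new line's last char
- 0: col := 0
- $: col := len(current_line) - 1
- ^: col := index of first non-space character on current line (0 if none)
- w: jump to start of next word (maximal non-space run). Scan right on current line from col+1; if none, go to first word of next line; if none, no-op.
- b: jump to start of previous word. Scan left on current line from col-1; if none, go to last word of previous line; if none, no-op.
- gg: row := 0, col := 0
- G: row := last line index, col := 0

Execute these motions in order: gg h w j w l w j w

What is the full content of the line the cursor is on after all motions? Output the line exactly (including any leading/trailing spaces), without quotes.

Answer:    snow  sun

Derivation:
After 1 (gg): row=0 col=0 char='p'
After 2 (h): row=0 col=0 char='p'
After 3 (w): row=0 col=5 char='p'
After 4 (j): row=1 col=5 char='r'
After 5 (w): row=2 col=0 char='c'
After 6 (l): row=2 col=1 char='a'
After 7 (w): row=2 col=5 char='t'
After 8 (j): row=3 col=5 char='o'
After 9 (w): row=3 col=9 char='s'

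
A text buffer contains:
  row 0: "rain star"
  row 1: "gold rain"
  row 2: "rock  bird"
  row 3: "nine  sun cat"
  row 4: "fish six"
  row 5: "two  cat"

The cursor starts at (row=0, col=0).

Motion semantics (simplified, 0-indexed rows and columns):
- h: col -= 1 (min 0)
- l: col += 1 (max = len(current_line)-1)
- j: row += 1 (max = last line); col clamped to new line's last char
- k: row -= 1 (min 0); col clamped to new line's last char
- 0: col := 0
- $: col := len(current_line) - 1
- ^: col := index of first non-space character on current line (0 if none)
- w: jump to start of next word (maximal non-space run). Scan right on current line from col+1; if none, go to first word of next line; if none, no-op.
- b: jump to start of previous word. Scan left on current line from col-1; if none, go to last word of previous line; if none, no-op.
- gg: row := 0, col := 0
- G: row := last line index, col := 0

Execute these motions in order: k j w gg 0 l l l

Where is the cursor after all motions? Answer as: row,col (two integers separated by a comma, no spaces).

Answer: 0,3

Derivation:
After 1 (k): row=0 col=0 char='r'
After 2 (j): row=1 col=0 char='g'
After 3 (w): row=1 col=5 char='r'
After 4 (gg): row=0 col=0 char='r'
After 5 (0): row=0 col=0 char='r'
After 6 (l): row=0 col=1 char='a'
After 7 (l): row=0 col=2 char='i'
After 8 (l): row=0 col=3 char='n'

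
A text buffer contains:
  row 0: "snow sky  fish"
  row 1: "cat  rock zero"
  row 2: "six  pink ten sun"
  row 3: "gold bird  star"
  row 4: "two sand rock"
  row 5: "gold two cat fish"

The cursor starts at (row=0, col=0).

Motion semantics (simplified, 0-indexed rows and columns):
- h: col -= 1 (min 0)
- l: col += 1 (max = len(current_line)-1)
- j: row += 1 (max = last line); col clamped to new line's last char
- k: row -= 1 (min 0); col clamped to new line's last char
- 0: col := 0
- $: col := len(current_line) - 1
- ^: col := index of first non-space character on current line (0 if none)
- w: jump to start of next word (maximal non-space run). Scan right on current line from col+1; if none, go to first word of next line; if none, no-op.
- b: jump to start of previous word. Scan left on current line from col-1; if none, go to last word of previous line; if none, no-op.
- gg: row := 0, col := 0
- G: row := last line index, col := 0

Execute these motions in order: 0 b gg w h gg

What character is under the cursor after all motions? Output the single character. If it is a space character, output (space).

Answer: s

Derivation:
After 1 (0): row=0 col=0 char='s'
After 2 (b): row=0 col=0 char='s'
After 3 (gg): row=0 col=0 char='s'
After 4 (w): row=0 col=5 char='s'
After 5 (h): row=0 col=4 char='_'
After 6 (gg): row=0 col=0 char='s'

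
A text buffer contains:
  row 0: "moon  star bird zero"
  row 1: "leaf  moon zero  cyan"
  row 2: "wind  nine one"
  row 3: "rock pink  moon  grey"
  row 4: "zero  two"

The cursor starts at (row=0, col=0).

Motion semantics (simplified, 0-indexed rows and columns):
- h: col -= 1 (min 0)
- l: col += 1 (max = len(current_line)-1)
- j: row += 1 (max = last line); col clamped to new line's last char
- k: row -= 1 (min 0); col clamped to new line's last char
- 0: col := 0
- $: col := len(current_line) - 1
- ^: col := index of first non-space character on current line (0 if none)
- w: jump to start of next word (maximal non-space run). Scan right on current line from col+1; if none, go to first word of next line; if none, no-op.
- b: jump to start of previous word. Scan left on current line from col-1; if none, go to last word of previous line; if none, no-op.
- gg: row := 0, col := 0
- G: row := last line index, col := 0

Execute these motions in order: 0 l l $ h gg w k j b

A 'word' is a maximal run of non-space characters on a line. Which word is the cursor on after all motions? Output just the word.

Answer: leaf

Derivation:
After 1 (0): row=0 col=0 char='m'
After 2 (l): row=0 col=1 char='o'
After 3 (l): row=0 col=2 char='o'
After 4 ($): row=0 col=19 char='o'
After 5 (h): row=0 col=18 char='r'
After 6 (gg): row=0 col=0 char='m'
After 7 (w): row=0 col=6 char='s'
After 8 (k): row=0 col=6 char='s'
After 9 (j): row=1 col=6 char='m'
After 10 (b): row=1 col=0 char='l'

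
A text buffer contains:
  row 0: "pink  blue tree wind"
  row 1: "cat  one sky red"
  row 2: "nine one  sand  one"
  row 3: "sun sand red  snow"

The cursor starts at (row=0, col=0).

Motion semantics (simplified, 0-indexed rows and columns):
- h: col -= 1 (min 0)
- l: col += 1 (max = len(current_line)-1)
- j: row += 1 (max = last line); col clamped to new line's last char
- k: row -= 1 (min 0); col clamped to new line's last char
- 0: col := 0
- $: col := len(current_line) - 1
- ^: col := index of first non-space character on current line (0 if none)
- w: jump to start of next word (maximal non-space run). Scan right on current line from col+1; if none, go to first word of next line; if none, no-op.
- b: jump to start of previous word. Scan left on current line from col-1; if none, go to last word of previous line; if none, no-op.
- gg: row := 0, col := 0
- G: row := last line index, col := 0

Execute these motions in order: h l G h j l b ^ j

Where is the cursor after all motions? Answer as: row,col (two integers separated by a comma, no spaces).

After 1 (h): row=0 col=0 char='p'
After 2 (l): row=0 col=1 char='i'
After 3 (G): row=3 col=0 char='s'
After 4 (h): row=3 col=0 char='s'
After 5 (j): row=3 col=0 char='s'
After 6 (l): row=3 col=1 char='u'
After 7 (b): row=3 col=0 char='s'
After 8 (^): row=3 col=0 char='s'
After 9 (j): row=3 col=0 char='s'

Answer: 3,0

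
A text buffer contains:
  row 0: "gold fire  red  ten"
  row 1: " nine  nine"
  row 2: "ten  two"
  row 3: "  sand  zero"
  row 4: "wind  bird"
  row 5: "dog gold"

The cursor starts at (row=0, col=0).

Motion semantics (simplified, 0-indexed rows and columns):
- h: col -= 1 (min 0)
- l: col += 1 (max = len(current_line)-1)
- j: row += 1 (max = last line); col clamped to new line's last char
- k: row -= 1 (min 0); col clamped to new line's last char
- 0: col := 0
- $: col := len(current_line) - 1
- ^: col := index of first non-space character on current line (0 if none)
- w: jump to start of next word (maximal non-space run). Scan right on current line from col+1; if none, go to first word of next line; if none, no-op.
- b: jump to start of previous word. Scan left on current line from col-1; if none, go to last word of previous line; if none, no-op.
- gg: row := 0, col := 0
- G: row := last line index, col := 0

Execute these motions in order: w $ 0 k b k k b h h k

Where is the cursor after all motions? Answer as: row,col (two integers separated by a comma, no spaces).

Answer: 0,0

Derivation:
After 1 (w): row=0 col=5 char='f'
After 2 ($): row=0 col=18 char='n'
After 3 (0): row=0 col=0 char='g'
After 4 (k): row=0 col=0 char='g'
After 5 (b): row=0 col=0 char='g'
After 6 (k): row=0 col=0 char='g'
After 7 (k): row=0 col=0 char='g'
After 8 (b): row=0 col=0 char='g'
After 9 (h): row=0 col=0 char='g'
After 10 (h): row=0 col=0 char='g'
After 11 (k): row=0 col=0 char='g'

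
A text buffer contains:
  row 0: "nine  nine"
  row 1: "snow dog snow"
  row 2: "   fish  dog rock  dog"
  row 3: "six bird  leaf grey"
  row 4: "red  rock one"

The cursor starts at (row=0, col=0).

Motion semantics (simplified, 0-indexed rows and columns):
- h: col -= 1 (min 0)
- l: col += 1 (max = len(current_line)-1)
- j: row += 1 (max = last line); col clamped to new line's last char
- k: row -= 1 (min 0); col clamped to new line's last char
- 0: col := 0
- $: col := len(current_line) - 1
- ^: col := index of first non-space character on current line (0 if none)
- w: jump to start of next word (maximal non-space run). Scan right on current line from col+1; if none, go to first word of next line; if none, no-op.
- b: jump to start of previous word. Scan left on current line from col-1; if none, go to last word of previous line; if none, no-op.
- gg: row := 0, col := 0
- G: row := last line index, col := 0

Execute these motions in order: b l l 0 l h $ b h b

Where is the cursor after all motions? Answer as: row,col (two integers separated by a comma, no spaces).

Answer: 0,0

Derivation:
After 1 (b): row=0 col=0 char='n'
After 2 (l): row=0 col=1 char='i'
After 3 (l): row=0 col=2 char='n'
After 4 (0): row=0 col=0 char='n'
After 5 (l): row=0 col=1 char='i'
After 6 (h): row=0 col=0 char='n'
After 7 ($): row=0 col=9 char='e'
After 8 (b): row=0 col=6 char='n'
After 9 (h): row=0 col=5 char='_'
After 10 (b): row=0 col=0 char='n'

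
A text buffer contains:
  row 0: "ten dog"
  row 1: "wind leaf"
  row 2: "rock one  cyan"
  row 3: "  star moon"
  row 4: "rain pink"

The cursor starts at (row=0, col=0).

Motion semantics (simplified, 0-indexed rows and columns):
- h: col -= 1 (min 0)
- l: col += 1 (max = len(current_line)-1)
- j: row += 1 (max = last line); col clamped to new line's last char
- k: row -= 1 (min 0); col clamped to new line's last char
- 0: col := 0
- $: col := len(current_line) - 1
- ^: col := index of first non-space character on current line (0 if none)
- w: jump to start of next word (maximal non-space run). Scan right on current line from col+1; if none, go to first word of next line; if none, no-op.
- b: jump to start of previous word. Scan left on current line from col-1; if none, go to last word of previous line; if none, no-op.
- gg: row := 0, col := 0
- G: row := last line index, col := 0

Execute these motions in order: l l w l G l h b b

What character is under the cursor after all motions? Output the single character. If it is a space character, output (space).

Answer: s

Derivation:
After 1 (l): row=0 col=1 char='e'
After 2 (l): row=0 col=2 char='n'
After 3 (w): row=0 col=4 char='d'
After 4 (l): row=0 col=5 char='o'
After 5 (G): row=4 col=0 char='r'
After 6 (l): row=4 col=1 char='a'
After 7 (h): row=4 col=0 char='r'
After 8 (b): row=3 col=7 char='m'
After 9 (b): row=3 col=2 char='s'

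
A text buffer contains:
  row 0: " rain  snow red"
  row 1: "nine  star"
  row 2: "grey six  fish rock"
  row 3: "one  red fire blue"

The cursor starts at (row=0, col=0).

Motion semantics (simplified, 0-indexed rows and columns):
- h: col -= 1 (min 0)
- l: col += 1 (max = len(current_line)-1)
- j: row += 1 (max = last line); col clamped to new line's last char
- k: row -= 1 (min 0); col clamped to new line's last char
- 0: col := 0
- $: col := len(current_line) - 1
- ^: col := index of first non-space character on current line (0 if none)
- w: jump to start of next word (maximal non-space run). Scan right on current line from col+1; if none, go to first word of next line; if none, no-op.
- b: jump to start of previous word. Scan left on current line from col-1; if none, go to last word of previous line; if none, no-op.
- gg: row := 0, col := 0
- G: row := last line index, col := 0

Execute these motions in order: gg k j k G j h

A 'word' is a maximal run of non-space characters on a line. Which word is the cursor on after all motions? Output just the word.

After 1 (gg): row=0 col=0 char='_'
After 2 (k): row=0 col=0 char='_'
After 3 (j): row=1 col=0 char='n'
After 4 (k): row=0 col=0 char='_'
After 5 (G): row=3 col=0 char='o'
After 6 (j): row=3 col=0 char='o'
After 7 (h): row=3 col=0 char='o'

Answer: one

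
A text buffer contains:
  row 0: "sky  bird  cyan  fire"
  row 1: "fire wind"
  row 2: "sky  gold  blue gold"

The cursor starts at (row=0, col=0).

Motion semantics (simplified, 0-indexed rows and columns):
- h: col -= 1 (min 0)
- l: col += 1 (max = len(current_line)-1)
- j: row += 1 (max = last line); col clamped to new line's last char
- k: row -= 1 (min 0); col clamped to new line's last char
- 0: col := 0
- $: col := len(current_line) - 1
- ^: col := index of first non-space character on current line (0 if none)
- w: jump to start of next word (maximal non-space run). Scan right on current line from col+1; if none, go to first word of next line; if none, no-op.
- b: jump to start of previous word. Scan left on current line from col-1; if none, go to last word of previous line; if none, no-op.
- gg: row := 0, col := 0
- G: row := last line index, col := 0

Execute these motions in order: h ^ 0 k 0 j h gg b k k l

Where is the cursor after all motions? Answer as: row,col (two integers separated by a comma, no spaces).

After 1 (h): row=0 col=0 char='s'
After 2 (^): row=0 col=0 char='s'
After 3 (0): row=0 col=0 char='s'
After 4 (k): row=0 col=0 char='s'
After 5 (0): row=0 col=0 char='s'
After 6 (j): row=1 col=0 char='f'
After 7 (h): row=1 col=0 char='f'
After 8 (gg): row=0 col=0 char='s'
After 9 (b): row=0 col=0 char='s'
After 10 (k): row=0 col=0 char='s'
After 11 (k): row=0 col=0 char='s'
After 12 (l): row=0 col=1 char='k'

Answer: 0,1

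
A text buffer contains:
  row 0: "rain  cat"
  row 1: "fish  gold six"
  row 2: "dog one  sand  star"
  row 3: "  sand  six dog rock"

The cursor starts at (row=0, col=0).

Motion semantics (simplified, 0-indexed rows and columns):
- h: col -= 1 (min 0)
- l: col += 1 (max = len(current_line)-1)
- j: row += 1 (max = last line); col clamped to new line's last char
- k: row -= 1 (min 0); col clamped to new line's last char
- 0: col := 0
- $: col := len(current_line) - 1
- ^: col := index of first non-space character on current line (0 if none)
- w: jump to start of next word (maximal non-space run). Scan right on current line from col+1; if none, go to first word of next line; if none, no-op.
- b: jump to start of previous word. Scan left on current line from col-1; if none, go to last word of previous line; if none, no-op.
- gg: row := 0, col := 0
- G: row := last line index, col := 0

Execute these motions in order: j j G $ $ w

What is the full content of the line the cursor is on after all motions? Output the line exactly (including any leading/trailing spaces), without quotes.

Answer:   sand  six dog rock

Derivation:
After 1 (j): row=1 col=0 char='f'
After 2 (j): row=2 col=0 char='d'
After 3 (G): row=3 col=0 char='_'
After 4 ($): row=3 col=19 char='k'
After 5 ($): row=3 col=19 char='k'
After 6 (w): row=3 col=19 char='k'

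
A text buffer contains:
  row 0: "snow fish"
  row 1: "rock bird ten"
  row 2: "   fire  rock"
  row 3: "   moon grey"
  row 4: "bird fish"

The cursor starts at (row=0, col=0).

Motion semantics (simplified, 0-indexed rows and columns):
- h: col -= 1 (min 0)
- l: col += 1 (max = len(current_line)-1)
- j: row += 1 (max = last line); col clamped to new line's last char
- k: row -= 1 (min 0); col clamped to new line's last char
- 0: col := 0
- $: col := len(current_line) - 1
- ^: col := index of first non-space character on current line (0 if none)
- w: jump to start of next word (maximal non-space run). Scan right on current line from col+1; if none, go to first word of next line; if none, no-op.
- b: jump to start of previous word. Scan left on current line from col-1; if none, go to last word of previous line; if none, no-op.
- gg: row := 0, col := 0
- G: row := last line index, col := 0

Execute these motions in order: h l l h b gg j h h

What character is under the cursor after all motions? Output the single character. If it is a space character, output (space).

After 1 (h): row=0 col=0 char='s'
After 2 (l): row=0 col=1 char='n'
After 3 (l): row=0 col=2 char='o'
After 4 (h): row=0 col=1 char='n'
After 5 (b): row=0 col=0 char='s'
After 6 (gg): row=0 col=0 char='s'
After 7 (j): row=1 col=0 char='r'
After 8 (h): row=1 col=0 char='r'
After 9 (h): row=1 col=0 char='r'

Answer: r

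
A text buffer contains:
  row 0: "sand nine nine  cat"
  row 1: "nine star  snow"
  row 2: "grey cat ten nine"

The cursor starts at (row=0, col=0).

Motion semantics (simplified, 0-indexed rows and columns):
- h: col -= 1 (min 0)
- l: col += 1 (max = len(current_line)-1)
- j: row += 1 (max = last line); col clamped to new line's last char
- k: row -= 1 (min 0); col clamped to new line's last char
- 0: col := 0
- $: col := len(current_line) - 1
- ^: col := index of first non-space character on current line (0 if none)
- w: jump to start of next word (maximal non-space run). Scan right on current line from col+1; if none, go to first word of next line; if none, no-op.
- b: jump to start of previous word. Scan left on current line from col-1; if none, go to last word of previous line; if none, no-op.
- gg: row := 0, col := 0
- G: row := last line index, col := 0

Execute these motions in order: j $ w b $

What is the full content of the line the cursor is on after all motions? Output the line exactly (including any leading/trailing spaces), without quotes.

Answer: nine star  snow

Derivation:
After 1 (j): row=1 col=0 char='n'
After 2 ($): row=1 col=14 char='w'
After 3 (w): row=2 col=0 char='g'
After 4 (b): row=1 col=11 char='s'
After 5 ($): row=1 col=14 char='w'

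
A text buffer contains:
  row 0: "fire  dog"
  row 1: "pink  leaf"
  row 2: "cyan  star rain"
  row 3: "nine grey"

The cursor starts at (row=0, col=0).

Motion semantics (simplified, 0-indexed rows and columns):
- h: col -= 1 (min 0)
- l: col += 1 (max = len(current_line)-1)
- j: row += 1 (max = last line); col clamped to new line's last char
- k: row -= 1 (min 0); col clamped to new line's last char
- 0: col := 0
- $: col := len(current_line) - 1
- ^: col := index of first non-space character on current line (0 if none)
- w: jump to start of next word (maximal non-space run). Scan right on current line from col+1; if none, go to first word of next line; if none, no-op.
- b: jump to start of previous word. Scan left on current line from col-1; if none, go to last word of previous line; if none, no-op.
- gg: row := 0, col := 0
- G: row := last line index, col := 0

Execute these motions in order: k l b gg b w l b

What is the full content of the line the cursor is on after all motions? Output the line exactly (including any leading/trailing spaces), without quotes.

After 1 (k): row=0 col=0 char='f'
After 2 (l): row=0 col=1 char='i'
After 3 (b): row=0 col=0 char='f'
After 4 (gg): row=0 col=0 char='f'
After 5 (b): row=0 col=0 char='f'
After 6 (w): row=0 col=6 char='d'
After 7 (l): row=0 col=7 char='o'
After 8 (b): row=0 col=6 char='d'

Answer: fire  dog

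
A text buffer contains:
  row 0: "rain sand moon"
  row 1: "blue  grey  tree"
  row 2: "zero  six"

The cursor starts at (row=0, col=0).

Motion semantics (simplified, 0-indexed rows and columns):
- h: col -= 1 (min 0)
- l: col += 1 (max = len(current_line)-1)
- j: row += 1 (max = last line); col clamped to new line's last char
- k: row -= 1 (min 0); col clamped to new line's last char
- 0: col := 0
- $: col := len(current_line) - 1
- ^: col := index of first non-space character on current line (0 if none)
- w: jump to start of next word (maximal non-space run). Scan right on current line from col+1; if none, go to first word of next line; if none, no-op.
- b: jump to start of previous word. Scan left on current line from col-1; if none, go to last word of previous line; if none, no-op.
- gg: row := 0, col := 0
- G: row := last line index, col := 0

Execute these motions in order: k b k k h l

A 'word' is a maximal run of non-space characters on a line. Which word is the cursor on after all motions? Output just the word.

After 1 (k): row=0 col=0 char='r'
After 2 (b): row=0 col=0 char='r'
After 3 (k): row=0 col=0 char='r'
After 4 (k): row=0 col=0 char='r'
After 5 (h): row=0 col=0 char='r'
After 6 (l): row=0 col=1 char='a'

Answer: rain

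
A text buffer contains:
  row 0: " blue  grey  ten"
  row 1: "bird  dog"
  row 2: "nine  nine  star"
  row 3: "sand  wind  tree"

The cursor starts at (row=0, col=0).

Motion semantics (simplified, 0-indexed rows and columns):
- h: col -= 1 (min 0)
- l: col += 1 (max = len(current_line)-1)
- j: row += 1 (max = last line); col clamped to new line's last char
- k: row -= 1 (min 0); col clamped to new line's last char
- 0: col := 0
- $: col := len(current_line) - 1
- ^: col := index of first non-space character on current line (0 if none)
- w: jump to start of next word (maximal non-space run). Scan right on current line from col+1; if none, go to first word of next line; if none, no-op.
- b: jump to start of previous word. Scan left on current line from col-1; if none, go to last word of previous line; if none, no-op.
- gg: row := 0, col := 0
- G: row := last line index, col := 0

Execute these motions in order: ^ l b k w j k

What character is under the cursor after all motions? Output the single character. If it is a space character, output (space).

After 1 (^): row=0 col=1 char='b'
After 2 (l): row=0 col=2 char='l'
After 3 (b): row=0 col=1 char='b'
After 4 (k): row=0 col=1 char='b'
After 5 (w): row=0 col=7 char='g'
After 6 (j): row=1 col=7 char='o'
After 7 (k): row=0 col=7 char='g'

Answer: g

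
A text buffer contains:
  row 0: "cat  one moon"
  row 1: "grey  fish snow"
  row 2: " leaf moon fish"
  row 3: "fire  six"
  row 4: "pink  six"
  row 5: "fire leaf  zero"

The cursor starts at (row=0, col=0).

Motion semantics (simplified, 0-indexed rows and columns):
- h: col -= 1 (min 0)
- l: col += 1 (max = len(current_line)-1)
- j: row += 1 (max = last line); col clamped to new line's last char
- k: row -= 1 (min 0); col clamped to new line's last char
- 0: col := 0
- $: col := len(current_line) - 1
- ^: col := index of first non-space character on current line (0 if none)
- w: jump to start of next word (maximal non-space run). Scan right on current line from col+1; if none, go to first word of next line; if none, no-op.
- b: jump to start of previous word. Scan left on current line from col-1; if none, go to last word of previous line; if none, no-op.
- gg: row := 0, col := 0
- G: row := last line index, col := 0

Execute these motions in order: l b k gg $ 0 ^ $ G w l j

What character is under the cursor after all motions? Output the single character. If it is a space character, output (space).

Answer: e

Derivation:
After 1 (l): row=0 col=1 char='a'
After 2 (b): row=0 col=0 char='c'
After 3 (k): row=0 col=0 char='c'
After 4 (gg): row=0 col=0 char='c'
After 5 ($): row=0 col=12 char='n'
After 6 (0): row=0 col=0 char='c'
After 7 (^): row=0 col=0 char='c'
After 8 ($): row=0 col=12 char='n'
After 9 (G): row=5 col=0 char='f'
After 10 (w): row=5 col=5 char='l'
After 11 (l): row=5 col=6 char='e'
After 12 (j): row=5 col=6 char='e'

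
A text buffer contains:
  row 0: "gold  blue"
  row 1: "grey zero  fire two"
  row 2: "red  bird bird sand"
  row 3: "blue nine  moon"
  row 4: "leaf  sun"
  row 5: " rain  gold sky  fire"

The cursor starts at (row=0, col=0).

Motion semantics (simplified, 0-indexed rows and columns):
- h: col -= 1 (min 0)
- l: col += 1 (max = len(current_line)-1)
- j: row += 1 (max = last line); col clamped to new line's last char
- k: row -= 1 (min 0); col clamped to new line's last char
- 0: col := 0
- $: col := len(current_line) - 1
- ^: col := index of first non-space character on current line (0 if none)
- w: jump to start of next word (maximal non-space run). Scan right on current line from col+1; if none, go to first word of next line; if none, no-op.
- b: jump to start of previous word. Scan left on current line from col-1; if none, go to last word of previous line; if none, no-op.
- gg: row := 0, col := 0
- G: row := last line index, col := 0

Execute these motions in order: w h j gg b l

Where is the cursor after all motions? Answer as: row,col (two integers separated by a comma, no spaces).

Answer: 0,1

Derivation:
After 1 (w): row=0 col=6 char='b'
After 2 (h): row=0 col=5 char='_'
After 3 (j): row=1 col=5 char='z'
After 4 (gg): row=0 col=0 char='g'
After 5 (b): row=0 col=0 char='g'
After 6 (l): row=0 col=1 char='o'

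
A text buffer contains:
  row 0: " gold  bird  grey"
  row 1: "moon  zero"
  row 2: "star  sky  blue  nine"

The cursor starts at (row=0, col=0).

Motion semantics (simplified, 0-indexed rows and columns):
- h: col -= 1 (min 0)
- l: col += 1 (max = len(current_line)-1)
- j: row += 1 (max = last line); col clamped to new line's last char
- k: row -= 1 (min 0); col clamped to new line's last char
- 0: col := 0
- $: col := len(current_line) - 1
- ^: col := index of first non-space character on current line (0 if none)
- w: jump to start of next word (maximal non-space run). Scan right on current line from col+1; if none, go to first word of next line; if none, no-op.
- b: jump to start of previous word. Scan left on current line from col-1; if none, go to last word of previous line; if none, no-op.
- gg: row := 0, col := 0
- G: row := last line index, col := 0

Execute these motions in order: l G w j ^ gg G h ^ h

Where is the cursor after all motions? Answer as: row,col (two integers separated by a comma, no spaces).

Answer: 2,0

Derivation:
After 1 (l): row=0 col=1 char='g'
After 2 (G): row=2 col=0 char='s'
After 3 (w): row=2 col=6 char='s'
After 4 (j): row=2 col=6 char='s'
After 5 (^): row=2 col=0 char='s'
After 6 (gg): row=0 col=0 char='_'
After 7 (G): row=2 col=0 char='s'
After 8 (h): row=2 col=0 char='s'
After 9 (^): row=2 col=0 char='s'
After 10 (h): row=2 col=0 char='s'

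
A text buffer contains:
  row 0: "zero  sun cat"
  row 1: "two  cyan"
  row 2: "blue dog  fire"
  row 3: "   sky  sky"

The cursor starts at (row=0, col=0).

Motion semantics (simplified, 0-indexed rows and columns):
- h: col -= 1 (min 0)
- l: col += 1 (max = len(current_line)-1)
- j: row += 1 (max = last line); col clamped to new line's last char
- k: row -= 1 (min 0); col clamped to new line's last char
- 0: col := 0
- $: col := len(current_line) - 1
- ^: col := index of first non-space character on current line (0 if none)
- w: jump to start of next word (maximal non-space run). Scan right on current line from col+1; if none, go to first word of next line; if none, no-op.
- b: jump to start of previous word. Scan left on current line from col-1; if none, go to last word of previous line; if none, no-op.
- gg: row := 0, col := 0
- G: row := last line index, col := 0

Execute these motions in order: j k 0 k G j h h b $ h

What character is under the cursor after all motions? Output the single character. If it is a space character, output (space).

Answer: r

Derivation:
After 1 (j): row=1 col=0 char='t'
After 2 (k): row=0 col=0 char='z'
After 3 (0): row=0 col=0 char='z'
After 4 (k): row=0 col=0 char='z'
After 5 (G): row=3 col=0 char='_'
After 6 (j): row=3 col=0 char='_'
After 7 (h): row=3 col=0 char='_'
After 8 (h): row=3 col=0 char='_'
After 9 (b): row=2 col=10 char='f'
After 10 ($): row=2 col=13 char='e'
After 11 (h): row=2 col=12 char='r'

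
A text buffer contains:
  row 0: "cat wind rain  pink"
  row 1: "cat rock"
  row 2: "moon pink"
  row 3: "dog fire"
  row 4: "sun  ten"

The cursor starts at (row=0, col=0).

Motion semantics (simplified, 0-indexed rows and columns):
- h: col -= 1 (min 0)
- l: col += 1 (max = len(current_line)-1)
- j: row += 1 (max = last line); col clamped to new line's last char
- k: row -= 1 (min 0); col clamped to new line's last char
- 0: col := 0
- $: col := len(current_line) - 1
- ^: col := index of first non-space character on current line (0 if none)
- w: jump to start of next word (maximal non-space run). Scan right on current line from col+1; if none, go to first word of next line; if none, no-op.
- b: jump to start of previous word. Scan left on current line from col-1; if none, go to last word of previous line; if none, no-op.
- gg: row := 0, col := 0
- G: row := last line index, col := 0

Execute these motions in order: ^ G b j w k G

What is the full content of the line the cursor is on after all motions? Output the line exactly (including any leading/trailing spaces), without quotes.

After 1 (^): row=0 col=0 char='c'
After 2 (G): row=4 col=0 char='s'
After 3 (b): row=3 col=4 char='f'
After 4 (j): row=4 col=4 char='_'
After 5 (w): row=4 col=5 char='t'
After 6 (k): row=3 col=5 char='i'
After 7 (G): row=4 col=0 char='s'

Answer: sun  ten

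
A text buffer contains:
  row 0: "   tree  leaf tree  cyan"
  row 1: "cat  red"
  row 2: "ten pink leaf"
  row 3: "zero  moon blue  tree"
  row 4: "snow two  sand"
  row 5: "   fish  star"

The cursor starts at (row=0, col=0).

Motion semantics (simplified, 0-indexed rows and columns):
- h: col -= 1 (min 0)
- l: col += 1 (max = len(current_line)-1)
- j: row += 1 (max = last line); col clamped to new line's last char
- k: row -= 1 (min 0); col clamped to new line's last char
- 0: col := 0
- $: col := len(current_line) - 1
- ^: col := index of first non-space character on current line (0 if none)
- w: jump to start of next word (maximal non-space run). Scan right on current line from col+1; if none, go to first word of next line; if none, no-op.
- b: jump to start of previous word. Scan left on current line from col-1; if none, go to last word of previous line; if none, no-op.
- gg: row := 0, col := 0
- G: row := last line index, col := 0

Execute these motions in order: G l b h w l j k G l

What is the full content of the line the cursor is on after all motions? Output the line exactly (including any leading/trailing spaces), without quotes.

After 1 (G): row=5 col=0 char='_'
After 2 (l): row=5 col=1 char='_'
After 3 (b): row=4 col=10 char='s'
After 4 (h): row=4 col=9 char='_'
After 5 (w): row=4 col=10 char='s'
After 6 (l): row=4 col=11 char='a'
After 7 (j): row=5 col=11 char='a'
After 8 (k): row=4 col=11 char='a'
After 9 (G): row=5 col=0 char='_'
After 10 (l): row=5 col=1 char='_'

Answer:    fish  star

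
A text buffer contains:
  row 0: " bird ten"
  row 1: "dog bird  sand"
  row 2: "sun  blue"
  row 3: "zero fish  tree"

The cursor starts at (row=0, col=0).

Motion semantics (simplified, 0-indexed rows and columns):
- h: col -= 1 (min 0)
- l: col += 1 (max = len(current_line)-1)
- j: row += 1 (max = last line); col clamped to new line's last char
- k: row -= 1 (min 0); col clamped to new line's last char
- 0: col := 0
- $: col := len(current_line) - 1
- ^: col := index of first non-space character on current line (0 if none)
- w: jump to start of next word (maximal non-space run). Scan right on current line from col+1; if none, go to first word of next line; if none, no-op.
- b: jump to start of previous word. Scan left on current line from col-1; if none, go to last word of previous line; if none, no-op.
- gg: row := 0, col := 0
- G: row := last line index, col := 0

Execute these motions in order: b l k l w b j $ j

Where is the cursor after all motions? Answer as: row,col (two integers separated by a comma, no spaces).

Answer: 2,8

Derivation:
After 1 (b): row=0 col=0 char='_'
After 2 (l): row=0 col=1 char='b'
After 3 (k): row=0 col=1 char='b'
After 4 (l): row=0 col=2 char='i'
After 5 (w): row=0 col=6 char='t'
After 6 (b): row=0 col=1 char='b'
After 7 (j): row=1 col=1 char='o'
After 8 ($): row=1 col=13 char='d'
After 9 (j): row=2 col=8 char='e'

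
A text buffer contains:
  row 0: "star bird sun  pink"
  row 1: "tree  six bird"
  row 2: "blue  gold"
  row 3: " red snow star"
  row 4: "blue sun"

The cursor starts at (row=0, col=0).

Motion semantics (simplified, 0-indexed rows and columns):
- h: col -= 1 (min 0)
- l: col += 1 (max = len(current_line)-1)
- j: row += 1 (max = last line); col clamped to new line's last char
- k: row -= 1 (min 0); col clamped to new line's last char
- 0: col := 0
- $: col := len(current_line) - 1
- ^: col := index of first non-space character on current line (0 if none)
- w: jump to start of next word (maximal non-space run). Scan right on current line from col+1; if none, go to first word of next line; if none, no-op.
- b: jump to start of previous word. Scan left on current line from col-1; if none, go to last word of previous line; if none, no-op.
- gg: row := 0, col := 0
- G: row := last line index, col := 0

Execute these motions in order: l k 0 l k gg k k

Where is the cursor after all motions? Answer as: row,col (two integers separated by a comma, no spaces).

After 1 (l): row=0 col=1 char='t'
After 2 (k): row=0 col=1 char='t'
After 3 (0): row=0 col=0 char='s'
After 4 (l): row=0 col=1 char='t'
After 5 (k): row=0 col=1 char='t'
After 6 (gg): row=0 col=0 char='s'
After 7 (k): row=0 col=0 char='s'
After 8 (k): row=0 col=0 char='s'

Answer: 0,0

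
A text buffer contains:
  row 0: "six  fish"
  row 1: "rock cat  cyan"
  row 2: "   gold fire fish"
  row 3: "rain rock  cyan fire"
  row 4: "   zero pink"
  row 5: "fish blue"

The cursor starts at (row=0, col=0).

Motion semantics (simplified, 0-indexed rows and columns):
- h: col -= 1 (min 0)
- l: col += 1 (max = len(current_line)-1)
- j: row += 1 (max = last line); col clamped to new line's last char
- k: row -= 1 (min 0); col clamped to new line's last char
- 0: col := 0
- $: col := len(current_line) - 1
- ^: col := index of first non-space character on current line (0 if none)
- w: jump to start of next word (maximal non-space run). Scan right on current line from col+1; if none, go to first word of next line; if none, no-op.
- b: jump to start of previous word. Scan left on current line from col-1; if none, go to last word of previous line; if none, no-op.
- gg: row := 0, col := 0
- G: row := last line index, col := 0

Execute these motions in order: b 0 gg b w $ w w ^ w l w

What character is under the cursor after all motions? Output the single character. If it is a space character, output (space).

Answer: c

Derivation:
After 1 (b): row=0 col=0 char='s'
After 2 (0): row=0 col=0 char='s'
After 3 (gg): row=0 col=0 char='s'
After 4 (b): row=0 col=0 char='s'
After 5 (w): row=0 col=5 char='f'
After 6 ($): row=0 col=8 char='h'
After 7 (w): row=1 col=0 char='r'
After 8 (w): row=1 col=5 char='c'
After 9 (^): row=1 col=0 char='r'
After 10 (w): row=1 col=5 char='c'
After 11 (l): row=1 col=6 char='a'
After 12 (w): row=1 col=10 char='c'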